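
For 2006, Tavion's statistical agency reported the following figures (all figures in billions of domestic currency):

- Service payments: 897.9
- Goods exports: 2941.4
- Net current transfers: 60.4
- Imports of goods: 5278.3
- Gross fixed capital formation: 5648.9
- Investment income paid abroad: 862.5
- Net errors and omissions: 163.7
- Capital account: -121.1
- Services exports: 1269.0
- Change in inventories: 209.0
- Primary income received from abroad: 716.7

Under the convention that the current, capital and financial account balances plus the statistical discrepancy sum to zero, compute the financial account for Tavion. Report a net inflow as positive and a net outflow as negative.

Goods balance = 2941.4 - 5278.3 = -2336.9
Services balance = 1269.0 - 897.9 = 371.1
Trade balance (goods + services) = -2336.9 + 371.1 = -1965.8
Net primary income = 716.7 - 862.5 = -145.8
Net secondary income = 60.4
Current account = -1965.8 + (-145.8) + 60.4 = -2051.2
Financial account = -(-2051.2 + (-121.1) + 163.7) = 2008.6

2008.6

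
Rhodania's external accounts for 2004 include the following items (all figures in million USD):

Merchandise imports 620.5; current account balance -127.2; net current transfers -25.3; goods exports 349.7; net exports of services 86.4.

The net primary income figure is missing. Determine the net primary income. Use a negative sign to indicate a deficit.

82.5

Current account = goods balance + services balance + net primary income + net secondary income
Sum of the known components = -209.7
Net primary income = CA - (known components) = -127.2 - (-209.7) = 82.5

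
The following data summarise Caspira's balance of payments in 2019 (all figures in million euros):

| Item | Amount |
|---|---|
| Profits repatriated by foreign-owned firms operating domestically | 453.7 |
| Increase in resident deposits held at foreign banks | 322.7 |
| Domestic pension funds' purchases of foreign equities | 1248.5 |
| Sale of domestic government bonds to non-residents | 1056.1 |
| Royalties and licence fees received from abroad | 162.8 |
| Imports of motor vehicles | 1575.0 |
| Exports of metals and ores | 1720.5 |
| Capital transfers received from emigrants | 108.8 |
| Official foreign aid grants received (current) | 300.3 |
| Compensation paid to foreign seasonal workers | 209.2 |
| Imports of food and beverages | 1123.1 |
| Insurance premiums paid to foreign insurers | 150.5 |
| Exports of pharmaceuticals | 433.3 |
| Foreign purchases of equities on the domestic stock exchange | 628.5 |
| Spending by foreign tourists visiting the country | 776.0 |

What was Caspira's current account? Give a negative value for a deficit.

-118.6

Goods: -1123.1 - 1575.0 + 433.3 + 1720.5 = -544.3
Services: -150.5 + 776.0 + 162.8 = 788.3
Primary income: -453.7 - 209.2 = -662.9
Secondary income: 300.3
Current account = (-544.3) + 788.3 + (-662.9) + 300.3 = -118.6
(Excluded from the current account — financial account: increase in resident deposits held at foreign banks 322.7, domestic pension funds' purchases of foreign equities 1248.5, sale of domestic government bonds to non-residents 1056.1, foreign purchases of equities on the domestic stock exchange 628.5; capital account: capital transfers received from emigrants 108.8.)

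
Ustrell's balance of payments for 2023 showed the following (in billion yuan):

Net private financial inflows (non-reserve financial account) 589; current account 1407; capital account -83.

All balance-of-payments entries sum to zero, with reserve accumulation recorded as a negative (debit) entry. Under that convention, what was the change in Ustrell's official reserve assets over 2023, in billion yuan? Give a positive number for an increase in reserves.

1913

Official reserve transactions balance = -(1407 + (-83) + 589) = -1913
An accumulation of reserves is recorded as a debit (negative entry), so the change in the stock of reserves is the negative of that balance.
Change in official reserves = -(-1913) = 1913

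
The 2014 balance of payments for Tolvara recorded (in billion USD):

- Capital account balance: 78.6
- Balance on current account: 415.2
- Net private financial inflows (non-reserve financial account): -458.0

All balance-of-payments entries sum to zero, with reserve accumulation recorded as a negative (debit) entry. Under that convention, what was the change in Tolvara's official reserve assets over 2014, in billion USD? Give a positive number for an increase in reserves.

35.8

Official reserve transactions balance = -(415.2 + 78.6 + (-458.0)) = -35.8
An accumulation of reserves is recorded as a debit (negative entry), so the change in the stock of reserves is the negative of that balance.
Change in official reserves = -(-35.8) = 35.8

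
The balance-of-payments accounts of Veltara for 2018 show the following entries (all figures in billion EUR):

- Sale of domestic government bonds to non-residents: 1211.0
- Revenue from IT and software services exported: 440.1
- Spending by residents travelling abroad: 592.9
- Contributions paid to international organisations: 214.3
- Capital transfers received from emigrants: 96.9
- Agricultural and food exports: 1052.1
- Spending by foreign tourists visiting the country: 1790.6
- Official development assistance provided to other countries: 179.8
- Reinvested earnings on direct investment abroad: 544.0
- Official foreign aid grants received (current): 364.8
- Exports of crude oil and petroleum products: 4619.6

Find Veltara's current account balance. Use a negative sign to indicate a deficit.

7824.2

Goods: 1052.1 + 4619.6 = 5671.7
Services: 1790.6 - 592.9 + 440.1 = 1637.8
Primary income: 544.0
Secondary income: 364.8 - 179.8 - 214.3 = -29.3
Current account = 5671.7 + 1637.8 + 544.0 + (-29.3) = 7824.2
(Excluded from the current account — financial account: sale of domestic government bonds to non-residents 1211.0; capital account: capital transfers received from emigrants 96.9.)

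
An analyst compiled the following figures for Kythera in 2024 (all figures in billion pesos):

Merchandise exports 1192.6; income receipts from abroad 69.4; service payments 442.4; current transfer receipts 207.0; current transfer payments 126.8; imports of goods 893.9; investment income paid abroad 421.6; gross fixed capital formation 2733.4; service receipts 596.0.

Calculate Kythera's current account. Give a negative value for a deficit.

Goods balance = 1192.6 - 893.9 = 298.7
Services balance = 596.0 - 442.4 = 153.6
Trade balance (goods + services) = 298.7 + 153.6 = 452.3
Net primary income = 69.4 - 421.6 = -352.2
Net secondary income = 207.0 - 126.8 = 80.2
Current account = 452.3 + (-352.2) + 80.2 = 180.3

180.3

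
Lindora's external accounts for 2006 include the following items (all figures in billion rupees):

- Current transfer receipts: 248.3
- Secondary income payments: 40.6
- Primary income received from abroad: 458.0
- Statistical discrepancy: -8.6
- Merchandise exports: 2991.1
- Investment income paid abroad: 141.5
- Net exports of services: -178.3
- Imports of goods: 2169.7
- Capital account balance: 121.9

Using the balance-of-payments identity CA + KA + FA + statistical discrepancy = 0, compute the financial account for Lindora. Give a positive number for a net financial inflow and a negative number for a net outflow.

-1280.6

Goods balance = 2991.1 - 2169.7 = 821.4
Services balance = -178.3
Trade balance (goods + services) = 821.4 + (-178.3) = 643.1
Net primary income = 458.0 - 141.5 = 316.5
Net secondary income = 248.3 - 40.6 = 207.7
Current account = 643.1 + 316.5 + 207.7 = 1167.3
Financial account = -(1167.3 + 121.9 + (-8.6)) = -1280.6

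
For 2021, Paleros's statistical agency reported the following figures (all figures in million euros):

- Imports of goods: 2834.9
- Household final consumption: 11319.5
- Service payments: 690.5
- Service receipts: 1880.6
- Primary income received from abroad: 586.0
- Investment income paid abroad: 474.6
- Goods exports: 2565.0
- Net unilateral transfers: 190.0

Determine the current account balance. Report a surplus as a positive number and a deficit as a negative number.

Goods balance = 2565.0 - 2834.9 = -269.9
Services balance = 1880.6 - 690.5 = 1190.1
Trade balance (goods + services) = -269.9 + 1190.1 = 920.2
Net primary income = 586.0 - 474.6 = 111.4
Net secondary income = 190.0
Current account = 920.2 + 111.4 + 190.0 = 1221.6

1221.6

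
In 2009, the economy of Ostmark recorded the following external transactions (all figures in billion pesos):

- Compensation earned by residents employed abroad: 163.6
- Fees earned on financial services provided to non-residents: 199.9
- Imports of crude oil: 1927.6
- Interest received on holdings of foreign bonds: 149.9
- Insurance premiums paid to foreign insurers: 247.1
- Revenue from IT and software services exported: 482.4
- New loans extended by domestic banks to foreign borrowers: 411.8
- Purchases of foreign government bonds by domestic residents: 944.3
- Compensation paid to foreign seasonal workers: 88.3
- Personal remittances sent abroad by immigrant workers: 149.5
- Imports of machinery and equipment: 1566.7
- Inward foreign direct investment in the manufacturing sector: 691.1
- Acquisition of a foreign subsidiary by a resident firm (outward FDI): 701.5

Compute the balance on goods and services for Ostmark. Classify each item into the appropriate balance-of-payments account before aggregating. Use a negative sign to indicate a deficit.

-3059.1

Goods: -1566.7 - 1927.6 = -3494.3
Services: 199.9 + 482.4 - 247.1 = 435.2
Trade balance = -3494.3 + 435.2 = -3059.1
(Excluded from the trade balance — primary income: compensation earned by residents employed abroad 163.6, interest received on holdings of foreign bonds 149.9, compensation paid to foreign seasonal workers 88.3; financial account: new loans extended by domestic banks to foreign borrowers 411.8, purchases of foreign government bonds by domestic residents 944.3, inward foreign direct investment in the manufacturing sector 691.1, acquisition of a foreign subsidiary by a resident firm (outward FDI) 701.5; secondary income: personal remittances sent abroad by immigrant workers 149.5.)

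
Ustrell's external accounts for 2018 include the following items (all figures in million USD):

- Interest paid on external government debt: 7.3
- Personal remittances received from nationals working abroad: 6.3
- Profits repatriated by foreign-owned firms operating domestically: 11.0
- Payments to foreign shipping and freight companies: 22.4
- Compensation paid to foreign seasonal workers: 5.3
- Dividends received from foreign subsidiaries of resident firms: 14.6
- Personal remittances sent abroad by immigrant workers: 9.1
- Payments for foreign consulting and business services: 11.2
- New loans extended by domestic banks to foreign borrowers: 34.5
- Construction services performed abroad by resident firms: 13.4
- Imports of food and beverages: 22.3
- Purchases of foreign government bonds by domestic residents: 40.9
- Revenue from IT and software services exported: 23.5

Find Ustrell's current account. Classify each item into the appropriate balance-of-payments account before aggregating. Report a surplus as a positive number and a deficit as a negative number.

Goods: -22.3
Services: 23.5 + 13.4 - 11.2 - 22.4 = 3.3
Primary income: -5.3 + 14.6 - 7.3 - 11.0 = -9.0
Secondary income: -9.1 + 6.3 = -2.8
Current account = (-22.3) + 3.3 + (-9.0) + (-2.8) = -30.8
(Excluded from the current account — financial account: new loans extended by domestic banks to foreign borrowers 34.5, purchases of foreign government bonds by domestic residents 40.9.)

-30.8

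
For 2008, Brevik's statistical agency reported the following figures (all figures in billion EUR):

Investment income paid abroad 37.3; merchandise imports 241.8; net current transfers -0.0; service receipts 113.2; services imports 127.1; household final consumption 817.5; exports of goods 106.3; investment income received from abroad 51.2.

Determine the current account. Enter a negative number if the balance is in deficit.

Goods balance = 106.3 - 241.8 = -135.5
Services balance = 113.2 - 127.1 = -13.9
Trade balance (goods + services) = -135.5 + (-13.9) = -149.4
Net primary income = 51.2 - 37.3 = 13.9
Net secondary income = -0.0
Current account = -149.4 + 13.9 + -0.0 = -135.5

-135.5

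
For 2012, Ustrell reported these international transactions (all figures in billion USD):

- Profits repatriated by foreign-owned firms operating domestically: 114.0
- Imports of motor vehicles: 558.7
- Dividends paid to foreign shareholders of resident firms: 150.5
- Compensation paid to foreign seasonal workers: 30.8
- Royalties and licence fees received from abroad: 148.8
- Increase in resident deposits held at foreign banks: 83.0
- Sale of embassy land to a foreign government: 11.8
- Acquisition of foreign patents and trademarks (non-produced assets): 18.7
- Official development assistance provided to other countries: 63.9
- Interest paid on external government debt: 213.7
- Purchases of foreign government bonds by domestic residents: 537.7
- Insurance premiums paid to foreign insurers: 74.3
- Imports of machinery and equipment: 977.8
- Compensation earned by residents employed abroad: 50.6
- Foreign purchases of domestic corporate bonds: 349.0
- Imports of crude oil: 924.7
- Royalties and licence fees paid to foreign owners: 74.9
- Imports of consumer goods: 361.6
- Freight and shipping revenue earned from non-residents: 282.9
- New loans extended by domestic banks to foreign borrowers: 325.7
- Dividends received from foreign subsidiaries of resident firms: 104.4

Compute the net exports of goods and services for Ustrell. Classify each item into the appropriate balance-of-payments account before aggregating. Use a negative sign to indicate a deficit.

Goods: -977.8 - 361.6 - 558.7 - 924.7 = -2822.8
Services: -74.9 + 282.9 + 148.8 - 74.3 = 282.5
Trade balance = -2822.8 + 282.5 = -2540.3
(Excluded from the trade balance — primary income: profits repatriated by foreign-owned firms operating domestically 114.0, dividends paid to foreign shareholders of resident firms 150.5, compensation paid to foreign seasonal workers 30.8, interest paid on external government debt 213.7, compensation earned by residents employed abroad 50.6, dividends received from foreign subsidiaries of resident firms 104.4; financial account: increase in resident deposits held at foreign banks 83.0, purchases of foreign government bonds by domestic residents 537.7, foreign purchases of domestic corporate bonds 349.0, new loans extended by domestic banks to foreign borrowers 325.7; capital account: sale of embassy land to a foreign government 11.8, acquisition of foreign patents and trademarks (non-produced assets) 18.7; secondary income: official development assistance provided to other countries 63.9.)

-2540.3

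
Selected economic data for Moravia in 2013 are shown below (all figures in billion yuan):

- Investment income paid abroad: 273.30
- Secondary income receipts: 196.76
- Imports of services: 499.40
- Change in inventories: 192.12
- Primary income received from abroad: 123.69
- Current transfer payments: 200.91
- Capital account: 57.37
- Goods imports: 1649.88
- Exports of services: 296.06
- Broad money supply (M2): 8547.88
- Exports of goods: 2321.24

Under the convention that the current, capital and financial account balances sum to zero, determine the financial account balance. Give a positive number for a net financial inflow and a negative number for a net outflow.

-371.63

Goods balance = 2321.24 - 1649.88 = 671.36
Services balance = 296.06 - 499.40 = -203.34
Trade balance (goods + services) = 671.36 + (-203.34) = 468.02
Net primary income = 123.69 - 273.30 = -149.61
Net secondary income = 196.76 - 200.91 = -4.15
Current account = 468.02 + (-149.61) + (-4.15) = 314.26
Financial account = -(314.26 + 57.37) = -371.63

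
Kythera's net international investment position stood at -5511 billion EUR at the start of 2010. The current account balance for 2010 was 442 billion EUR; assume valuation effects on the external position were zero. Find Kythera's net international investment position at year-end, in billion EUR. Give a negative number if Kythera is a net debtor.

With no valuation effects, change in NIIP = current account = 442
End-of-year NIIP = -5511 + 442 = -5069

-5069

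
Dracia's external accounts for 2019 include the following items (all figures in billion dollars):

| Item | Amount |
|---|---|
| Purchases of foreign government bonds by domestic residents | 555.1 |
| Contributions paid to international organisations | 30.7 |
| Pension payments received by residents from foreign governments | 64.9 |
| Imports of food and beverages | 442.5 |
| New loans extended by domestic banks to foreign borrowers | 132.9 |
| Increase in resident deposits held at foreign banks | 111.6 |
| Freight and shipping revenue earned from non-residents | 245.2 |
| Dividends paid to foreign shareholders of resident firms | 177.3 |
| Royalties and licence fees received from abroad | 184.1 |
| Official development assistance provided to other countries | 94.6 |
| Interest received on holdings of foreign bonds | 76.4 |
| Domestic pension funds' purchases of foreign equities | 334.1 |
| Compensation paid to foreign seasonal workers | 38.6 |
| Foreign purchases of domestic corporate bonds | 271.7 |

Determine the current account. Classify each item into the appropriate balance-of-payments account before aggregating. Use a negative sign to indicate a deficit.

Goods: -442.5
Services: 184.1 + 245.2 = 429.3
Primary income: -177.3 - 38.6 + 76.4 = -139.5
Secondary income: -30.7 - 94.6 + 64.9 = -60.4
Current account = (-442.5) + 429.3 + (-139.5) + (-60.4) = -213.1
(Excluded from the current account — financial account: purchases of foreign government bonds by domestic residents 555.1, new loans extended by domestic banks to foreign borrowers 132.9, increase in resident deposits held at foreign banks 111.6, domestic pension funds' purchases of foreign equities 334.1, foreign purchases of domestic corporate bonds 271.7.)

-213.1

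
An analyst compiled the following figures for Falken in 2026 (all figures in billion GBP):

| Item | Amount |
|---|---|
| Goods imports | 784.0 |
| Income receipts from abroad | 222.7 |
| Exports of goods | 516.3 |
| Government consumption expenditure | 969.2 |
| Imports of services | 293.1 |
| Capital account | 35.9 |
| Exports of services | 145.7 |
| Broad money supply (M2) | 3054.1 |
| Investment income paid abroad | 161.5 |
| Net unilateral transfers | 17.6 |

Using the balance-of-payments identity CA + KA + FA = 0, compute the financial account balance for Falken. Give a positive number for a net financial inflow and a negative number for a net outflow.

300.4

Goods balance = 516.3 - 784.0 = -267.7
Services balance = 145.7 - 293.1 = -147.4
Trade balance (goods + services) = -267.7 + (-147.4) = -415.1
Net primary income = 222.7 - 161.5 = 61.2
Net secondary income = 17.6
Current account = -415.1 + 61.2 + 17.6 = -336.3
Financial account = -(-336.3 + 35.9) = 300.4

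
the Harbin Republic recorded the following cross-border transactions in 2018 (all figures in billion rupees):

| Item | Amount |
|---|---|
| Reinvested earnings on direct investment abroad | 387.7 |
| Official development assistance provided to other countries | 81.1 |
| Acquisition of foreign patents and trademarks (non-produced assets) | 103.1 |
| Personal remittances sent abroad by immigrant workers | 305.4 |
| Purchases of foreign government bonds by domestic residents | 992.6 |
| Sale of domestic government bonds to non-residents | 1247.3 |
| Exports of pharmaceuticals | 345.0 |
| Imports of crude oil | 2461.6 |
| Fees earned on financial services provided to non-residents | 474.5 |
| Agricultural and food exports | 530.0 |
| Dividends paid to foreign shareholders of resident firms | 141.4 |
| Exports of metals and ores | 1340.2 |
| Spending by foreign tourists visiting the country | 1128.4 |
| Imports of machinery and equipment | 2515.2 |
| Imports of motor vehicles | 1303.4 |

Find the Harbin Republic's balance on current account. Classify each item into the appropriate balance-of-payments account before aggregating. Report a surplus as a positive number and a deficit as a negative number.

Goods: 1340.2 - 1303.4 - 2461.6 + 345.0 + 530.0 - 2515.2 = -4065.0
Services: 474.5 + 1128.4 = 1602.9
Primary income: 387.7 - 141.4 = 246.3
Secondary income: -81.1 - 305.4 = -386.5
Current account = (-4065.0) + 1602.9 + 246.3 + (-386.5) = -2602.3
(Excluded from the current account — capital account: acquisition of foreign patents and trademarks (non-produced assets) 103.1; financial account: purchases of foreign government bonds by domestic residents 992.6, sale of domestic government bonds to non-residents 1247.3.)

-2602.3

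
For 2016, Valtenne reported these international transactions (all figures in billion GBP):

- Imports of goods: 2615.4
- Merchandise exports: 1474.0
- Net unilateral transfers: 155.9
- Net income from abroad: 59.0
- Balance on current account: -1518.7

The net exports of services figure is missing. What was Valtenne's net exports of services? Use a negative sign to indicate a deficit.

Current account = goods balance + services balance + net primary income + net secondary income
Sum of the known components = -926.5
Net exports of services = CA - (known components) = -1518.7 - (-926.5) = -592.2

-592.2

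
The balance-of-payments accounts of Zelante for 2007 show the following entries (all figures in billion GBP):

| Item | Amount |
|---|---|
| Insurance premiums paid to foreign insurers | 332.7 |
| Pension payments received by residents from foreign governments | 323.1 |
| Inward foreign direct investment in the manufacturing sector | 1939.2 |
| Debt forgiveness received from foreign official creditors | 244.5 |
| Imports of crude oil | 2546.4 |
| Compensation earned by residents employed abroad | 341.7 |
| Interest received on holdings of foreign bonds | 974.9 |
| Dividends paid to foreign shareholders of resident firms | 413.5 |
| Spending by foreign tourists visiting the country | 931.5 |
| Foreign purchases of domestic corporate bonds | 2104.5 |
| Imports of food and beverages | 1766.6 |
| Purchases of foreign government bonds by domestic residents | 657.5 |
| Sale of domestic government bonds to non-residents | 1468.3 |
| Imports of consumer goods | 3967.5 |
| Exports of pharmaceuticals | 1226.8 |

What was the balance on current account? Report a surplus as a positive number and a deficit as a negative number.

Goods: 1226.8 - 2546.4 - 3967.5 - 1766.6 = -7053.7
Services: -332.7 + 931.5 = 598.8
Primary income: -413.5 + 974.9 + 341.7 = 903.1
Secondary income: 323.1
Current account = (-7053.7) + 598.8 + 903.1 + 323.1 = -5228.7
(Excluded from the current account — financial account: inward foreign direct investment in the manufacturing sector 1939.2, foreign purchases of domestic corporate bonds 2104.5, purchases of foreign government bonds by domestic residents 657.5, sale of domestic government bonds to non-residents 1468.3; capital account: debt forgiveness received from foreign official creditors 244.5.)

-5228.7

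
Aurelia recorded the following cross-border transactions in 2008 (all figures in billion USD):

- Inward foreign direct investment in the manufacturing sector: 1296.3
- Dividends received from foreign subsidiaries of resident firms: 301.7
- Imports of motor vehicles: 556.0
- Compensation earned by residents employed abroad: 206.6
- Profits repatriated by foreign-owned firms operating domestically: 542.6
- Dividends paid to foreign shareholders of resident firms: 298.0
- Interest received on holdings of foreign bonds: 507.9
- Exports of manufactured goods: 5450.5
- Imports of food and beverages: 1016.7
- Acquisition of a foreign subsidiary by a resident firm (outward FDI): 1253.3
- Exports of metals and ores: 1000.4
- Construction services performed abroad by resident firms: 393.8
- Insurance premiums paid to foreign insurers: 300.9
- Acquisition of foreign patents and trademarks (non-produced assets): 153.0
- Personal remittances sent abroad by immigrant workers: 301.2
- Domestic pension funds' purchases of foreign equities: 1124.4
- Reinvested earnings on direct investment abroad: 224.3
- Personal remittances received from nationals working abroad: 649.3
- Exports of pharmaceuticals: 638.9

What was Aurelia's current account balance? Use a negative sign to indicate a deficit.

Goods: 1000.4 + 5450.5 - 1016.7 + 638.9 - 556.0 = 5517.1
Services: -300.9 + 393.8 = 92.9
Primary income: -542.6 - 298.0 + 206.6 + 507.9 + 301.7 + 224.3 = 399.9
Secondary income: 649.3 - 301.2 = 348.1
Current account = 5517.1 + 92.9 + 399.9 + 348.1 = 6358.0
(Excluded from the current account — financial account: inward foreign direct investment in the manufacturing sector 1296.3, acquisition of a foreign subsidiary by a resident firm (outward FDI) 1253.3, domestic pension funds' purchases of foreign equities 1124.4; capital account: acquisition of foreign patents and trademarks (non-produced assets) 153.0.)

6358.0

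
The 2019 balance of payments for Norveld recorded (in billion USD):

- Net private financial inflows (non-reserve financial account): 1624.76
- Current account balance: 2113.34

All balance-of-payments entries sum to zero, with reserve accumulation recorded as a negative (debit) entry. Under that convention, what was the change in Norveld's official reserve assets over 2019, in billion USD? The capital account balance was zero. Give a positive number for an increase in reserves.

Official reserve transactions balance = -(2113.34 + 1624.76) = -3738.10
An accumulation of reserves is recorded as a debit (negative entry), so the change in the stock of reserves is the negative of that balance.
Change in official reserves = -(-3738.10) = 3738.10

3738.10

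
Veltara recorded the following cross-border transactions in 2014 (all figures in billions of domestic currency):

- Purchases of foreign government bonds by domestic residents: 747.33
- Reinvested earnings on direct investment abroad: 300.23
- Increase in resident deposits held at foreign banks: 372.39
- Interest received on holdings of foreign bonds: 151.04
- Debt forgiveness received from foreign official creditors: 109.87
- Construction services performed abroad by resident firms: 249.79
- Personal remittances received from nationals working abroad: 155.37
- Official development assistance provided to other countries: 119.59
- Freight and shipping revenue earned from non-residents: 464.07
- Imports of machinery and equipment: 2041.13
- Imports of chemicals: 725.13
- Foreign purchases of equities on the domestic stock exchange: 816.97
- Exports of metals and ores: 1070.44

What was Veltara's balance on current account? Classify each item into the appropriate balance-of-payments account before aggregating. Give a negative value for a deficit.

Goods: -725.13 - 2041.13 + 1070.44 = -1695.82
Services: 249.79 + 464.07 = 713.86
Primary income: 151.04 + 300.23 = 451.27
Secondary income: -119.59 + 155.37 = 35.78
Current account = (-1695.82) + 713.86 + 451.27 + 35.78 = -494.91
(Excluded from the current account — financial account: purchases of foreign government bonds by domestic residents 747.33, increase in resident deposits held at foreign banks 372.39, foreign purchases of equities on the domestic stock exchange 816.97; capital account: debt forgiveness received from foreign official creditors 109.87.)

-494.91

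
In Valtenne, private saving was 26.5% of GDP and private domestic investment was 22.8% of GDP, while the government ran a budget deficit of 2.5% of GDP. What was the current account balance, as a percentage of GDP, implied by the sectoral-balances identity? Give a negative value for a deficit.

By the sectoral-balances identity, CA = (S_private - I) + (T - G).
Private balance = 26.5 - 22.8 = 3.7
Government balance (T - G) = -2.5
CA = 3.7 + (-2.5) = 1.2

1.2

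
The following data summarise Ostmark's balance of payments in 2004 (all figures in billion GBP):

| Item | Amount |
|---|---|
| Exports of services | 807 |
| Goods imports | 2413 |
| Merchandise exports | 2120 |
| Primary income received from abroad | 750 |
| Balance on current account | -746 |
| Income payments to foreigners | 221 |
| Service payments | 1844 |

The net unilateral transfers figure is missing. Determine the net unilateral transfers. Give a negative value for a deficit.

Current account = goods balance + services balance + net primary income + net secondary income
Sum of the known components = -801
Net unilateral transfers = CA - (known components) = -746 - (-801) = 55

55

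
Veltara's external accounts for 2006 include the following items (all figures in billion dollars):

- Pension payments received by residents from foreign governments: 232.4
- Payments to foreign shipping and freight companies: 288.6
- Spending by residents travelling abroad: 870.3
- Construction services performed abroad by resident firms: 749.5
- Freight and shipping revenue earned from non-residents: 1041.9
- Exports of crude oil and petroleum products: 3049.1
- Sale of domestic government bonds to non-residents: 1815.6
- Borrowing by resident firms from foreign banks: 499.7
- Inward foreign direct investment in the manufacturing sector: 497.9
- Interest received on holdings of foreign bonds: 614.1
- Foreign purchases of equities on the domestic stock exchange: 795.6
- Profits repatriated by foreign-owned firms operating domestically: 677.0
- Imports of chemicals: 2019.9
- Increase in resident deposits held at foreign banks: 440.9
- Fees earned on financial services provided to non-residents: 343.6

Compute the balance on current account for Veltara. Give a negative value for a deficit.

Goods: 3049.1 - 2019.9 = 1029.2
Services: 749.5 - 288.6 - 870.3 + 343.6 + 1041.9 = 976.1
Primary income: -677.0 + 614.1 = -62.9
Secondary income: 232.4
Current account = 1029.2 + 976.1 + (-62.9) + 232.4 = 2174.8
(Excluded from the current account — financial account: sale of domestic government bonds to non-residents 1815.6, borrowing by resident firms from foreign banks 499.7, inward foreign direct investment in the manufacturing sector 497.9, foreign purchases of equities on the domestic stock exchange 795.6, increase in resident deposits held at foreign banks 440.9.)

2174.8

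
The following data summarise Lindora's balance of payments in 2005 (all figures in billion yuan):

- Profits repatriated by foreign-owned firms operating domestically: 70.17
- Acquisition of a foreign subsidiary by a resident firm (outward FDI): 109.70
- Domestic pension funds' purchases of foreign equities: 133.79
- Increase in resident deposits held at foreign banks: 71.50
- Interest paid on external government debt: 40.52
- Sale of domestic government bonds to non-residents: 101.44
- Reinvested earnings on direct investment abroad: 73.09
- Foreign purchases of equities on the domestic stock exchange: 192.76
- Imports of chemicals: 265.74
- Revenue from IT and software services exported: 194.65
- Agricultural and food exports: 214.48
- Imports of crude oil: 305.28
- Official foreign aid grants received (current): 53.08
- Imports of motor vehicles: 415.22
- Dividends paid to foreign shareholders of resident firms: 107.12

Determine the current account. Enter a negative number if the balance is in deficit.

-668.75

Goods: -305.28 + 214.48 - 415.22 - 265.74 = -771.76
Services: 194.65
Primary income: -70.17 - 40.52 - 107.12 + 73.09 = -144.72
Secondary income: 53.08
Current account = (-771.76) + 194.65 + (-144.72) + 53.08 = -668.75
(Excluded from the current account — financial account: acquisition of a foreign subsidiary by a resident firm (outward FDI) 109.70, domestic pension funds' purchases of foreign equities 133.79, increase in resident deposits held at foreign banks 71.50, sale of domestic government bonds to non-residents 101.44, foreign purchases of equities on the domestic stock exchange 192.76.)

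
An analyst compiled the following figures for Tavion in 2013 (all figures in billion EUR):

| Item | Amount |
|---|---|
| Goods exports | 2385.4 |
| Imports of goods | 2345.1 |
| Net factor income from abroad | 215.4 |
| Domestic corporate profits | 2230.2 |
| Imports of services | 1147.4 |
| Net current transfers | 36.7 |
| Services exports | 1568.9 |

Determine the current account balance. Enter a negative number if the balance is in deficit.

Goods balance = 2385.4 - 2345.1 = 40.3
Services balance = 1568.9 - 1147.4 = 421.5
Trade balance (goods + services) = 40.3 + 421.5 = 461.8
Net primary income = 215.4
Net secondary income = 36.7
Current account = 461.8 + 215.4 + 36.7 = 713.9

713.9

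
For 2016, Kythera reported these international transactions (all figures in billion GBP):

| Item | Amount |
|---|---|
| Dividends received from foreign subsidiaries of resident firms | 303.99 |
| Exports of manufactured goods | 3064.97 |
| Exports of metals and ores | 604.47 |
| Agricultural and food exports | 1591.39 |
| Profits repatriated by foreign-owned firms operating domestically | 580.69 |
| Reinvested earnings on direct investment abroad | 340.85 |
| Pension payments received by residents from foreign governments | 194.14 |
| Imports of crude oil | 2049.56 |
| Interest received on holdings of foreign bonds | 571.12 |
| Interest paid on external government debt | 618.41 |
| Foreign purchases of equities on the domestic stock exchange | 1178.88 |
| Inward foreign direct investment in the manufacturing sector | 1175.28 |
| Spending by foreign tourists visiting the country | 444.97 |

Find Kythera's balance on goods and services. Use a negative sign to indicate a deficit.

Goods: -2049.56 + 3064.97 + 1591.39 + 604.47 = 3211.27
Services: 444.97
Trade balance = 3211.27 + 444.97 = 3656.24
(Excluded from the trade balance — primary income: dividends received from foreign subsidiaries of resident firms 303.99, profits repatriated by foreign-owned firms operating domestically 580.69, reinvested earnings on direct investment abroad 340.85, interest received on holdings of foreign bonds 571.12, interest paid on external government debt 618.41; secondary income: pension payments received by residents from foreign governments 194.14; financial account: foreign purchases of equities on the domestic stock exchange 1178.88, inward foreign direct investment in the manufacturing sector 1175.28.)

3656.24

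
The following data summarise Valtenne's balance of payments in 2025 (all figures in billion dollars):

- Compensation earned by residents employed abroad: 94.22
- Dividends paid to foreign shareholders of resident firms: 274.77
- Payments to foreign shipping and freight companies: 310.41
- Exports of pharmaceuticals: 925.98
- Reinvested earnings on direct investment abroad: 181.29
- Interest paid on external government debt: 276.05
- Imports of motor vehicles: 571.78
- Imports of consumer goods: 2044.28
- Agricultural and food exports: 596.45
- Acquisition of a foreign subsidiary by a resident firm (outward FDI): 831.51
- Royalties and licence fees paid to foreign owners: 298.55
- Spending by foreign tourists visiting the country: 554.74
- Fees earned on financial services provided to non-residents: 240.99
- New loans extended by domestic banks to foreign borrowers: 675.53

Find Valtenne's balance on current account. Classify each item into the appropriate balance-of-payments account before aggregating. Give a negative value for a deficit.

Goods: -2044.28 - 571.78 + 596.45 + 925.98 = -1093.63
Services: -298.55 + 240.99 + 554.74 - 310.41 = 186.77
Primary income: 181.29 - 276.05 + 94.22 - 274.77 = -275.31
Current account = (-1093.63) + 186.77 + (-275.31) = -1182.17
(Excluded from the current account — financial account: acquisition of a foreign subsidiary by a resident firm (outward FDI) 831.51, new loans extended by domestic banks to foreign borrowers 675.53.)

-1182.17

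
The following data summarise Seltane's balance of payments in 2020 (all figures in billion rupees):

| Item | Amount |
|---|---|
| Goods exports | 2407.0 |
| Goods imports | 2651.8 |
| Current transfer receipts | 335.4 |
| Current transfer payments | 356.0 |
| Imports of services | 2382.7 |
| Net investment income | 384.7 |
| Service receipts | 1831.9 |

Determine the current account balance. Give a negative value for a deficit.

Goods balance = 2407.0 - 2651.8 = -244.8
Services balance = 1831.9 - 2382.7 = -550.8
Trade balance (goods + services) = -244.8 + (-550.8) = -795.6
Net primary income = 384.7
Net secondary income = 335.4 - 356.0 = -20.6
Current account = -795.6 + 384.7 + (-20.6) = -431.5

-431.5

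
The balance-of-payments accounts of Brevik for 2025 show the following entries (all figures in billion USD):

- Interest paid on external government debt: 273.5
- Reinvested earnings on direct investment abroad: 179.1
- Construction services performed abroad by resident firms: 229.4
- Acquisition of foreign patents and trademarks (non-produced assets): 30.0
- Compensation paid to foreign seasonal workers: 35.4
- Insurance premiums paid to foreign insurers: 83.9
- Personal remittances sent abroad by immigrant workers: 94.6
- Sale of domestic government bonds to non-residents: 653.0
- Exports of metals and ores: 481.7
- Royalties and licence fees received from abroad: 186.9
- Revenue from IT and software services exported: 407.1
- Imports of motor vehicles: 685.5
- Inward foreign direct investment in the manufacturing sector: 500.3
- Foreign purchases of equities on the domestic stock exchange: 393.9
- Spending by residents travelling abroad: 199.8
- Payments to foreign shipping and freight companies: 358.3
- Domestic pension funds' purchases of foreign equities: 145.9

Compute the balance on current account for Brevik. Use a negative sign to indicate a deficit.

-246.8

Goods: 481.7 - 685.5 = -203.8
Services: 407.1 + 229.4 - 199.8 - 358.3 - 83.9 + 186.9 = 181.4
Primary income: -35.4 + 179.1 - 273.5 = -129.8
Secondary income: -94.6
Current account = (-203.8) + 181.4 + (-129.8) + (-94.6) = -246.8
(Excluded from the current account — capital account: acquisition of foreign patents and trademarks (non-produced assets) 30.0; financial account: sale of domestic government bonds to non-residents 653.0, inward foreign direct investment in the manufacturing sector 500.3, foreign purchases of equities on the domestic stock exchange 393.9, domestic pension funds' purchases of foreign equities 145.9.)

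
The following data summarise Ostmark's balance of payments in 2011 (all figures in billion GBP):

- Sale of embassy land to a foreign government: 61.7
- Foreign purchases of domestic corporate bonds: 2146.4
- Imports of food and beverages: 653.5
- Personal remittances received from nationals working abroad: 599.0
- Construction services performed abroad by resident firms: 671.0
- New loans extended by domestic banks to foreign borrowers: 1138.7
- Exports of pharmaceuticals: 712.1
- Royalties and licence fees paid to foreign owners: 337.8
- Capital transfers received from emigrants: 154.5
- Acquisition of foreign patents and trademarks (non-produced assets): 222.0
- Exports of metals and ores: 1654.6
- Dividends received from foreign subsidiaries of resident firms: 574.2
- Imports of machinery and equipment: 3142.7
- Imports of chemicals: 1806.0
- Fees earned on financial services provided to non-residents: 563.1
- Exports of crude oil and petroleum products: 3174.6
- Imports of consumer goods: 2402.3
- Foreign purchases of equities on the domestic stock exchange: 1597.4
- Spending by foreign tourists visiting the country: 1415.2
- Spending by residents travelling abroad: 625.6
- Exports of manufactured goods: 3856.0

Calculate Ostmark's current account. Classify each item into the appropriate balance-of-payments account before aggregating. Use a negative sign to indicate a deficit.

Goods: 3856.0 - 653.5 - 1806.0 - 3142.7 + 3174.6 + 1654.6 + 712.1 - 2402.3 = 1392.8
Services: 563.1 + 671.0 - 625.6 + 1415.2 - 337.8 = 1685.9
Primary income: 574.2
Secondary income: 599.0
Current account = 1392.8 + 1685.9 + 574.2 + 599.0 = 4251.9
(Excluded from the current account — capital account: sale of embassy land to a foreign government 61.7, capital transfers received from emigrants 154.5, acquisition of foreign patents and trademarks (non-produced assets) 222.0; financial account: foreign purchases of domestic corporate bonds 2146.4, new loans extended by domestic banks to foreign borrowers 1138.7, foreign purchases of equities on the domestic stock exchange 1597.4.)

4251.9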